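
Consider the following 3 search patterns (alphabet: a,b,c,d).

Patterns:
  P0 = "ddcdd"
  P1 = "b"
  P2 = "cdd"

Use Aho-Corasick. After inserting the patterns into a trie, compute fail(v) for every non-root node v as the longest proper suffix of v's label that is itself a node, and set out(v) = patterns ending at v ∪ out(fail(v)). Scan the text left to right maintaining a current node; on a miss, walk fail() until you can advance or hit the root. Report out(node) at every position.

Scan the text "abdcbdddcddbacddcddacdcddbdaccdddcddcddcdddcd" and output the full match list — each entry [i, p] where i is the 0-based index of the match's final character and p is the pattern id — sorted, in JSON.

Build automaton:
Trie nodes:
  0='ε' goto b→6 c→7 d→1
  1='d' goto d→2
  2='dd' goto c→3
  3='ddc' goto d→4
  4='ddcd' goto d→5
  5='ddcdd' goto ·  [P0 ends]
  6='b' goto ·  [P1 ends]
  7='c' goto d→8
  8='cd' goto d→9
  9='cdd' goto ·  [P2 ends]

BFS fail/out derivation:
  fail(1) 'd': from fail(0)=0 chase 'd': 0 ⇒ 0;  out=∅∪out(0)=∅
  fail(6) 'b': from fail(0)=0 chase 'b': 0 ⇒ 0;  out={1}∪out(0)={1}
  fail(7) 'c': from fail(0)=0 chase 'c': 0 ⇒ 0;  out=∅∪out(0)=∅
  fail(2) 'dd': from fail(1)=0 chase 'd': 0 ⇒ 1;  out=∅∪out(1)=∅
  fail(8) 'cd': from fail(7)=0 chase 'd': 0 ⇒ 1;  out=∅∪out(1)=∅
  fail(3) 'ddc': from fail(2)=1 chase 'c': 1→0 ⇒ 7;  out=∅∪out(7)=∅
  fail(9) 'cdd': from fail(8)=1 chase 'd': 1 ⇒ 2;  out={2}∪out(2)={2}
  fail(4) 'ddcd': from fail(3)=7 chase 'd': 7 ⇒ 8;  out=∅∪out(8)=∅
  fail(5) 'ddcdd': from fail(4)=8 chase 'd': 8 ⇒ 9;  out={0}∪out(9)={0,2}

Run:
pos 0 'a': at 0
pos 1 'b': at 6  → match P1@[1:1]
pos 2 'd': at 1 ·f
pos 3 'c': at 7 ·f
pos 4 'b': at 6 ·f  → match P1@[4:4]
pos 5 'd': at 1 ·f
pos 6 'd': at 2
pos 7 'd': at 2 ·f
pos 8 'c': at 3
pos 9 'd': at 4
pos 10 'd': at 5  → match P0@[6:10],P2@[8:10]
pos 11 'b': at 6 ·f  → match P1@[11:11]
pos 12 'a': at 0 ·f
pos 13 'c': at 7
pos 14 'd': at 8
pos 15 'd': at 9  → match P2@[13:15]
pos 16 'c': at 3 ·f
pos 17 'd': at 4
pos 18 'd': at 5  → match P0@[14:18],P2@[16:18]
pos 19 'a': at 0 ·f
pos 20 'c': at 7
pos 21 'd': at 8
pos 22 'c': at 7 ·f
pos 23 'd': at 8
pos 24 'd': at 9  → match P2@[22:24]
pos 25 'b': at 6 ·f  → match P1@[25:25]
pos 26 'd': at 1 ·f
pos 27 'a': at 0 ·f
pos 28 'c': at 7
pos 29 'c': at 7 ·f
pos 30 'd': at 8
pos 31 'd': at 9  → match P2@[29:31]
pos 32 'd': at 2 ·f
pos 33 'c': at 3
pos 34 'd': at 4
pos 35 'd': at 5  → match P0@[31:35],P2@[33:35]
pos 36 'c': at 3 ·f
pos 37 'd': at 4
pos 38 'd': at 5  → match P0@[34:38],P2@[36:38]
pos 39 'c': at 3 ·f
pos 40 'd': at 4
pos 41 'd': at 5  → match P0@[37:41],P2@[39:41]
pos 42 'd': at 2 ·f
pos 43 'c': at 3
pos 44 'd': at 4

All matches (sorted): [[1,1],[4,1],[10,0],[10,2],[11,1],[15,2],[18,0],[18,2],[24,2],[25,1],[31,2],[35,0],[35,2],[38,0],[38,2],[41,0],[41,2]]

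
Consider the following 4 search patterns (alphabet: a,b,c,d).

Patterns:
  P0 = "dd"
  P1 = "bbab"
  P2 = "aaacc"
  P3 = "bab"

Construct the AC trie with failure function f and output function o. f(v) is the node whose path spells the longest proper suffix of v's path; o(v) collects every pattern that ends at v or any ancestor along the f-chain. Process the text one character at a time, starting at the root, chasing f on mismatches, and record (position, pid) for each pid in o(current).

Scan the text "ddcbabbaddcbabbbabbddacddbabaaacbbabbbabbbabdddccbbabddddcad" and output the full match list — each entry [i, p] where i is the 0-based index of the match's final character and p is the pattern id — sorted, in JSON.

Construct AC machine:
Trie nodes:
  n0 'ε': a→7 b→3 d→1
  n1 'd': d→2
  n2 'dd': ·  ←P0
  n3 'b': a→12 b→4
  n4 'bb': a→5
  n5 'bba': b→6
  n6 'bbab': ·  ←P1
  n7 'a': a→8
  n8 'aa': a→9
  n9 'aaa': c→10
  n10 'aaac': c→11
  n11 'aaacc': ·  ←P2
  n12 'ba': b→13
  n13 'bab': ·  ←P3

BFS fail/out derivation:
  fail(1) 'd': from fail(0)=0 chase 'd': 0 ⇒ 0;  out=∅∪out(0)=∅
  fail(3) 'b': from fail(0)=0 chase 'b': 0 ⇒ 0;  out=∅∪out(0)=∅
  fail(7) 'a': from fail(0)=0 chase 'a': 0 ⇒ 0;  out=∅∪out(0)=∅
  fail(2) 'dd': from fail(1)=0 chase 'd': 0 ⇒ 1;  out={0}∪out(1)={0}
  fail(4) 'bb': from fail(3)=0 chase 'b': 0 ⇒ 3;  out=∅∪out(3)=∅
  fail(8) 'aa': from fail(7)=0 chase 'a': 0 ⇒ 7;  out=∅∪out(7)=∅
  fail(12) 'ba': from fail(3)=0 chase 'a': 0 ⇒ 7;  out=∅∪out(7)=∅
  fail(5) 'bba': from fail(4)=3 chase 'a': 3 ⇒ 12;  out=∅∪out(12)=∅
  fail(9) 'aaa': from fail(8)=7 chase 'a': 7 ⇒ 8;  out=∅∪out(8)=∅
  fail(13) 'bab': from fail(12)=7 chase 'b': 7→0 ⇒ 3;  out={3}∪out(3)={3}
  fail(6) 'bbab': from fail(5)=12 chase 'b': 12 ⇒ 13;  out={1}∪out(13)={1,3}
  fail(10) 'aaac': from fail(9)=8 chase 'c': 8→7→0 ⇒ 0;  out=∅∪out(0)=∅
  fail(11) 'aaacc': from fail(10)=0 chase 'c': 0 ⇒ 0;  out={2}∪out(0)={2}

Run:
[0] read 'd'  n0⇒n1
[1] read 'd'  n1⇒n2  emit P0@[0:1]
[2] read 'c'  n2⇒n0 (fail-walked)
[3] read 'b'  n0⇒n3
[4] read 'a'  n3⇒n12
[5] read 'b'  n12⇒n13  emit P3@[3:5]
[6] read 'b'  n13⇒n4 (fail-walked)
[7] read 'a'  n4⇒n5
[8] read 'd'  n5⇒n1 (fail-walked)
[9] read 'd'  n1⇒n2  emit P0@[8:9]
[10] read 'c'  n2⇒n0 (fail-walked)
[11] read 'b'  n0⇒n3
[12] read 'a'  n3⇒n12
[13] read 'b'  n12⇒n13  emit P3@[11:13]
[14] read 'b'  n13⇒n4 (fail-walked)
[15] read 'b'  n4⇒n4 (fail-walked)
[16] read 'a'  n4⇒n5
[17] read 'b'  n5⇒n6  emit P1@[14:17],P3@[15:17]
[18] read 'b'  n6⇒n4 (fail-walked)
[19] read 'd'  n4⇒n1 (fail-walked)
[20] read 'd'  n1⇒n2  emit P0@[19:20]
[21] read 'a'  n2⇒n7 (fail-walked)
[22] read 'c'  n7⇒n0 (fail-walked)
[23] read 'd'  n0⇒n1
[24] read 'd'  n1⇒n2  emit P0@[23:24]
[25] read 'b'  n2⇒n3 (fail-walked)
[26] read 'a'  n3⇒n12
[27] read 'b'  n12⇒n13  emit P3@[25:27]
[28] read 'a'  n13⇒n12 (fail-walked)
[29] read 'a'  n12⇒n8 (fail-walked)
[30] read 'a'  n8⇒n9
[31] read 'c'  n9⇒n10
[32] read 'b'  n10⇒n3 (fail-walked)
[33] read 'b'  n3⇒n4
[34] read 'a'  n4⇒n5
[35] read 'b'  n5⇒n6  emit P1@[32:35],P3@[33:35]
[36] read 'b'  n6⇒n4 (fail-walked)
[37] read 'b'  n4⇒n4 (fail-walked)
[38] read 'a'  n4⇒n5
[39] read 'b'  n5⇒n6  emit P1@[36:39],P3@[37:39]
[40] read 'b'  n6⇒n4 (fail-walked)
[41] read 'b'  n4⇒n4 (fail-walked)
[42] read 'a'  n4⇒n5
[43] read 'b'  n5⇒n6  emit P1@[40:43],P3@[41:43]
[44] read 'd'  n6⇒n1 (fail-walked)
[45] read 'd'  n1⇒n2  emit P0@[44:45]
[46] read 'd'  n2⇒n2 (fail-walked)  emit P0@[45:46]
[47] read 'c'  n2⇒n0 (fail-walked)
[48] read 'c'  n0⇒n0
[49] read 'b'  n0⇒n3
[50] read 'b'  n3⇒n4
[51] read 'a'  n4⇒n5
[52] read 'b'  n5⇒n6  emit P1@[49:52],P3@[50:52]
[53] read 'd'  n6⇒n1 (fail-walked)
[54] read 'd'  n1⇒n2  emit P0@[53:54]
[55] read 'd'  n2⇒n2 (fail-walked)  emit P0@[54:55]
[56] read 'd'  n2⇒n2 (fail-walked)  emit P0@[55:56]
[57] read 'c'  n2⇒n0 (fail-walked)
[58] read 'a'  n0⇒n7
[59] read 'd'  n7⇒n1 (fail-walked)

All matches (sorted): [[1,0],[5,3],[9,0],[13,3],[17,1],[17,3],[20,0],[24,0],[27,3],[35,1],[35,3],[39,1],[39,3],[43,1],[43,3],[45,0],[46,0],[52,1],[52,3],[54,0],[55,0],[56,0]]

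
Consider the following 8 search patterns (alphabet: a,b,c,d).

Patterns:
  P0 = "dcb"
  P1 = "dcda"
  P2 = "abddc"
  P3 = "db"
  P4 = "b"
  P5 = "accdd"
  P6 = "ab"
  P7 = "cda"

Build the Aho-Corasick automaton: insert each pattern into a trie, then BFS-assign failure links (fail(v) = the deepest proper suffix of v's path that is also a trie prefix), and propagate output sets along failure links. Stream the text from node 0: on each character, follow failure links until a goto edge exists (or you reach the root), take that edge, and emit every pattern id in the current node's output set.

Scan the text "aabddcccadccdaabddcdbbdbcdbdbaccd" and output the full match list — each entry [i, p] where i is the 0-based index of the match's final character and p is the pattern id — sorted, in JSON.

Build:
Trie (insert patterns):
  0='ε' goto a→6 b→12 c→17 d→1
  1='d' goto b→11 c→2
  2='dc' goto b→3 d→4
  3='dcb' goto ·  ←P0
  4='dcd' goto a→5
  5='dcda' goto ·  ←P1
  6='a' goto b→7 c→13
  7='ab' goto d→8  ←P6
  8='abd' goto d→9
  9='abdd' goto c→10
  10='abddc' goto ·  ←P2
  11='db' goto ·  ←P3
  12='b' goto ·  ←P4
  13='ac' goto c→14
  14='acc' goto d→15
  15='accd' goto d→16
  16='accdd' goto ·  ←P5
  17='c' goto d→18
  18='cd' goto a→19
  19='cda' goto ·  ←P7

BFS fail/out derivation:
  fail(1) 'd': from fail(0)=0 chase 'd': 0 ⇒ 0;  out=∅∪out(0)=∅
  fail(6) 'a': from fail(0)=0 chase 'a': 0 ⇒ 0;  out=∅∪out(0)=∅
  fail(12) 'b': from fail(0)=0 chase 'b': 0 ⇒ 0;  out={4}∪out(0)={4}
  fail(17) 'c': from fail(0)=0 chase 'c': 0 ⇒ 0;  out=∅∪out(0)=∅
  fail(2) 'dc': from fail(1)=0 chase 'c': 0 ⇒ 17;  out=∅∪out(17)=∅
  fail(7) 'ab': from fail(6)=0 chase 'b': 0 ⇒ 12;  out={6}∪out(12)={4,6}
  fail(11) 'db': from fail(1)=0 chase 'b': 0 ⇒ 12;  out={3}∪out(12)={3,4}
  fail(13) 'ac': from fail(6)=0 chase 'c': 0 ⇒ 17;  out=∅∪out(17)=∅
  fail(18) 'cd': from fail(17)=0 chase 'd': 0 ⇒ 1;  out=∅∪out(1)=∅
  fail(3) 'dcb': from fail(2)=17 chase 'b': 17→0 ⇒ 12;  out={0}∪out(12)={0,4}
  fail(4) 'dcd': from fail(2)=17 chase 'd': 17 ⇒ 18;  out=∅∪out(18)=∅
  fail(8) 'abd': from fail(7)=12 chase 'd': 12→0 ⇒ 1;  out=∅∪out(1)=∅
  fail(14) 'acc': from fail(13)=17 chase 'c': 17→0 ⇒ 17;  out=∅∪out(17)=∅
  fail(19) 'cda': from fail(18)=1 chase 'a': 1→0 ⇒ 6;  out={7}∪out(6)={7}
  fail(5) 'dcda': from fail(4)=18 chase 'a': 18 ⇒ 19;  out={1}∪out(19)={1,7}
  fail(9) 'abdd': from fail(8)=1 chase 'd': 1→0 ⇒ 1;  out=∅∪out(1)=∅
  fail(15) 'accd': from fail(14)=17 chase 'd': 17 ⇒ 18;  out=∅∪out(18)=∅
  fail(10) 'abddc': from fail(9)=1 chase 'c': 1 ⇒ 2;  out={2}∪out(2)={2}
  fail(16) 'accdd': from fail(15)=18 chase 'd': 18→1→0 ⇒ 1;  out={5}∪out(1)={5}

Run:
[0] read 'a'  n0⇒n6
[1] read 'a'  n6⇒n6 (via fail)
[2] read 'b'  n6⇒n7  → match P4@[2:2],P6@[1:2]
[3] read 'd'  n7⇒n8
[4] read 'd'  n8⇒n9
[5] read 'c'  n9⇒n10  → match P2@[1:5]
[6] read 'c'  n10⇒n17 (via fail)
[7] read 'c'  n17⇒n17 (via fail)
[8] read 'a'  n17⇒n6 (via fail)
[9] read 'd'  n6⇒n1 (via fail)
[10] read 'c'  n1⇒n2
[11] read 'c'  n2⇒n17 (via fail)
[12] read 'd'  n17⇒n18
[13] read 'a'  n18⇒n19  → match P7@[11:13]
[14] read 'a'  n19⇒n6 (via fail)
[15] read 'b'  n6⇒n7  → match P4@[15:15],P6@[14:15]
[16] read 'd'  n7⇒n8
[17] read 'd'  n8⇒n9
[18] read 'c'  n9⇒n10  → match P2@[14:18]
[19] read 'd'  n10⇒n4 (via fail)
[20] read 'b'  n4⇒n11 (via fail)  → match P3@[19:20],P4@[20:20]
[21] read 'b'  n11⇒n12 (via fail)  → match P4@[21:21]
[22] read 'd'  n12⇒n1 (via fail)
[23] read 'b'  n1⇒n11  → match P3@[22:23],P4@[23:23]
[24] read 'c'  n11⇒n17 (via fail)
[25] read 'd'  n17⇒n18
[26] read 'b'  n18⇒n11 (via fail)  → match P3@[25:26],P4@[26:26]
[27] read 'd'  n11⇒n1 (via fail)
[28] read 'b'  n1⇒n11  → match P3@[27:28],P4@[28:28]
[29] read 'a'  n11⇒n6 (via fail)
[30] read 'c'  n6⇒n13
[31] read 'c'  n13⇒n14
[32] read 'd'  n14⇒n15

All matches (sorted): [[2,4],[2,6],[5,2],[13,7],[15,4],[15,6],[18,2],[20,3],[20,4],[21,4],[23,3],[23,4],[26,3],[26,4],[28,3],[28,4]]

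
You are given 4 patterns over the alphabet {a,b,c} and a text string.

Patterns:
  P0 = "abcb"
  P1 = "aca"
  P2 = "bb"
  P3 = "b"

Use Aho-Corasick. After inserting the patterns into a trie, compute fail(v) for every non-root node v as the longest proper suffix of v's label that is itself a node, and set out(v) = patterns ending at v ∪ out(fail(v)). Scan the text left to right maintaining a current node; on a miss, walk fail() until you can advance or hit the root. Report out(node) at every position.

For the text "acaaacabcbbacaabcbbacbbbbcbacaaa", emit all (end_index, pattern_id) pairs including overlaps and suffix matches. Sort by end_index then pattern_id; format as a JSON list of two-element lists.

Build:
Trie (insert patterns):
  0='ε' goto a→1 b→7
  1='a' goto b→2 c→5
  2='ab' goto c→3
  3='abc' goto b→4
  4='abcb' goto ·  ←P0
  5='ac' goto a→6
  6='aca' goto ·  ←P1
  7='b' goto b→8  ←P3
  8='bb' goto ·  ←P2

BFS fail/out derivation:
  n1('a'): parent n0 fail=0; on 'a' 0 → fail=0;  out ∅∪∅=∅
  n7('b'): parent n0 fail=0; on 'b' 0 → fail=0;  out {3}∪∅={3}
  n2('ab'): parent n1 fail=0; on 'b' 0 → fail=7;  out ∅∪{3}={3}
  n5('ac'): parent n1 fail=0; on 'c' 0 → fail=0;  out ∅∪∅=∅
  n8('bb'): parent n7 fail=0; on 'b' 0 → fail=7;  out {2}∪{3}={2,3}
  n3('abc'): parent n2 fail=7; on 'c' 7→0 → fail=0;  out ∅∪∅=∅
  n6('aca'): parent n5 fail=0; on 'a' 0 → fail=1;  out {1}∪∅={1}
  n4('abcb'): parent n3 fail=0; on 'b' 0 → fail=7;  out {0}∪{3}={0,3}

Scan:
i=0 'a': node 0→1
i=1 'c': node 1→5
i=2 'a': node 5→6  emit P1@[0:2]
i=3 'a': node 6→1 ·f
i=4 'a': node 1→1 ·f
i=5 'c': node 1→5
i=6 'a': node 5→6  emit P1@[4:6]
i=7 'b': node 6→2 ·f  emit P3@[7:7]
i=8 'c': node 2→3
i=9 'b': node 3→4  emit P0@[6:9],P3@[9:9]
i=10 'b': node 4→8 ·f  emit P2@[9:10],P3@[10:10]
i=11 'a': node 8→1 ·f
i=12 'c': node 1→5
i=13 'a': node 5→6  emit P1@[11:13]
i=14 'a': node 6→1 ·f
i=15 'b': node 1→2  emit P3@[15:15]
i=16 'c': node 2→3
i=17 'b': node 3→4  emit P0@[14:17],P3@[17:17]
i=18 'b': node 4→8 ·f  emit P2@[17:18],P3@[18:18]
i=19 'a': node 8→1 ·f
i=20 'c': node 1→5
i=21 'b': node 5→7 ·f  emit P3@[21:21]
i=22 'b': node 7→8  emit P2@[21:22],P3@[22:22]
i=23 'b': node 8→8 ·f  emit P2@[22:23],P3@[23:23]
i=24 'b': node 8→8 ·f  emit P2@[23:24],P3@[24:24]
i=25 'c': node 8→0 ·f
i=26 'b': node 0→7  emit P3@[26:26]
i=27 'a': node 7→1 ·f
i=28 'c': node 1→5
i=29 'a': node 5→6  emit P1@[27:29]
i=30 'a': node 6→1 ·f
i=31 'a': node 1→1 ·f

Result: [[2,1],[6,1],[7,3],[9,0],[9,3],[10,2],[10,3],[13,1],[15,3],[17,0],[17,3],[18,2],[18,3],[21,3],[22,2],[22,3],[23,2],[23,3],[24,2],[24,3],[26,3],[29,1]]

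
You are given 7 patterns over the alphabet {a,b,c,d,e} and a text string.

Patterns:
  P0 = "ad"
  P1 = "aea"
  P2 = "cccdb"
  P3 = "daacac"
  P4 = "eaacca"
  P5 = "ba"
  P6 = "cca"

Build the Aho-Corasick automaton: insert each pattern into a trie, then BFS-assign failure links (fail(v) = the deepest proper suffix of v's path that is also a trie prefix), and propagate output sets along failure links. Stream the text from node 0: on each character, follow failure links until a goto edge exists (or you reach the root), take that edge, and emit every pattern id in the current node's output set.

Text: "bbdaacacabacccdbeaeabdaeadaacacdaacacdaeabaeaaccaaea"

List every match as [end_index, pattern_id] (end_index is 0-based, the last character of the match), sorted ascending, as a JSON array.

Build:
Trie nodes:
  0='ε' goto a→1 b→22 c→5 d→10 e→16
  1='a' goto d→2 e→3
  2='ad' goto ·  ←P0
  3='ae' goto a→4
  4='aea' goto ·  ←P1
  5='c' goto c→6
  6='cc' goto a→24 c→7
  7='ccc' goto d→8
  8='cccd' goto b→9
  9='cccdb' goto ·  ←P2
  10='d' goto a→11
  11='da' goto a→12
  12='daa' goto c→13
  13='daac' goto a→14
  14='daaca' goto c→15
  15='daacac' goto ·  ←P3
  16='e' goto a→17
  17='ea' goto a→18
  18='eaa' goto c→19
  19='eaac' goto c→20
  20='eaacc' goto a→21
  21='eaacca' goto ·  ←P4
  22='b' goto a→23
  23='ba' goto ·  ←P5
  24='cca' goto ·  ←P6

BFS fail/out derivation:
  n1('a'): parent n0 fail=0; on 'a' 0 → fail=0;  out ∅∪∅=∅
  n5('c'): parent n0 fail=0; on 'c' 0 → fail=0;  out ∅∪∅=∅
  n10('d'): parent n0 fail=0; on 'd' 0 → fail=0;  out ∅∪∅=∅
  n16('e'): parent n0 fail=0; on 'e' 0 → fail=0;  out ∅∪∅=∅
  n22('b'): parent n0 fail=0; on 'b' 0 → fail=0;  out ∅∪∅=∅
  n2('ad'): parent n1 fail=0; on 'd' 0 → fail=10;  out {0}∪∅={0}
  n3('ae'): parent n1 fail=0; on 'e' 0 → fail=16;  out ∅∪∅=∅
  n6('cc'): parent n5 fail=0; on 'c' 0 → fail=5;  out ∅∪∅=∅
  n11('da'): parent n10 fail=0; on 'a' 0 → fail=1;  out ∅∪∅=∅
  n17('ea'): parent n16 fail=0; on 'a' 0 → fail=1;  out ∅∪∅=∅
  n23('ba'): parent n22 fail=0; on 'a' 0 → fail=1;  out {5}∪∅={5}
  n4('aea'): parent n3 fail=16; on 'a' 16 → fail=17;  out {1}∪∅={1}
  n7('ccc'): parent n6 fail=5; on 'c' 5 → fail=6;  out ∅∪∅=∅
  n12('daa'): parent n11 fail=1; on 'a' 1→0 → fail=1;  out ∅∪∅=∅
  n18('eaa'): parent n17 fail=1; on 'a' 1→0 → fail=1;  out ∅∪∅=∅
  n24('cca'): parent n6 fail=5; on 'a' 5→0 → fail=1;  out {6}∪∅={6}
  n8('cccd'): parent n7 fail=6; on 'd' 6→5→0 → fail=10;  out ∅∪∅=∅
  n13('daac'): parent n12 fail=1; on 'c' 1→0 → fail=5;  out ∅∪∅=∅
  n19('eaac'): parent n18 fail=1; on 'c' 1→0 → fail=5;  out ∅∪∅=∅
  n9('cccdb'): parent n8 fail=10; on 'b' 10→0 → fail=22;  out {2}∪∅={2}
  n14('daaca'): parent n13 fail=5; on 'a' 5→0 → fail=1;  out ∅∪∅=∅
  n20('eaacc'): parent n19 fail=5; on 'c' 5 → fail=6;  out ∅∪∅=∅
  n15('daacac'): parent n14 fail=1; on 'c' 1→0 → fail=5;  out {3}∪∅={3}
  n21('eaacca'): parent n20 fail=6; on 'a' 6 → fail=24;  out {4}∪{6}={4,6}

Scan:
i=0 'b': node 0→22
i=1 'b': node 22→22 ·f
i=2 'd': node 22→10 ·f
i=3 'a': node 10→11
i=4 'a': node 11→12
i=5 'c': node 12→13
i=6 'a': node 13→14
i=7 'c': node 14→15  → match P3@[2:7]
i=8 'a': node 15→1 ·f
i=9 'b': node 1→22 ·f
i=10 'a': node 22→23  → match P5@[9:10]
i=11 'c': node 23→5 ·f
i=12 'c': node 5→6
i=13 'c': node 6→7
i=14 'd': node 7→8
i=15 'b': node 8→9  → match P2@[11:15]
i=16 'e': node 9→16 ·f
i=17 'a': node 16→17
i=18 'e': node 17→3 ·f
i=19 'a': node 3→4  → match P1@[17:19]
i=20 'b': node 4→22 ·f
i=21 'd': node 22→10 ·f
i=22 'a': node 10→11
i=23 'e': node 11→3 ·f
i=24 'a': node 3→4  → match P1@[22:24]
i=25 'd': node 4→2 ·f  → match P0@[24:25]
i=26 'a': node 2→11 ·f
i=27 'a': node 11→12
i=28 'c': node 12→13
i=29 'a': node 13→14
i=30 'c': node 14→15  → match P3@[25:30]
i=31 'd': node 15→10 ·f
i=32 'a': node 10→11
i=33 'a': node 11→12
i=34 'c': node 12→13
i=35 'a': node 13→14
i=36 'c': node 14→15  → match P3@[31:36]
i=37 'd': node 15→10 ·f
i=38 'a': node 10→11
i=39 'e': node 11→3 ·f
i=40 'a': node 3→4  → match P1@[38:40]
i=41 'b': node 4→22 ·f
i=42 'a': node 22→23  → match P5@[41:42]
i=43 'e': node 23→3 ·f
i=44 'a': node 3→4  → match P1@[42:44]
i=45 'a': node 4→18 ·f
i=46 'c': node 18→19
i=47 'c': node 19→20
i=48 'a': node 20→21  → match P4@[43:48],P6@[46:48]
i=49 'a': node 21→1 ·f
i=50 'e': node 1→3
i=51 'a': node 3→4  → match P1@[49:51]

Matches: [[7,3],[10,5],[15,2],[19,1],[24,1],[25,0],[30,3],[36,3],[40,1],[42,5],[44,1],[48,4],[48,6],[51,1]]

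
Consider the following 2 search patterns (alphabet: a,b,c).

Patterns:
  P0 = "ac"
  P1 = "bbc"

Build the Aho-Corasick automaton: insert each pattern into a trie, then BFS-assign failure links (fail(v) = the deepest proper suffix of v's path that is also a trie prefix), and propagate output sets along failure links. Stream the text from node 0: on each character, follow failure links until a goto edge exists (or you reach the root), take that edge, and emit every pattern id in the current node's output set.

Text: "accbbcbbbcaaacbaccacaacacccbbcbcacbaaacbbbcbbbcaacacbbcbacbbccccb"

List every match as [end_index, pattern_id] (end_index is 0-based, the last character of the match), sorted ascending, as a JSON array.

Build automaton:
Trie (insert patterns):
  n0 'ε': a→1 b→3
  n1 'a': c→2
  n2 'ac': ·  ←P0
  n3 'b': b→4
  n4 'bb': c→5
  n5 'bbc': ·  ←P1

BFS fail/out derivation:
  n1('a'): parent n0 fail=0; on 'a' 0 → fail=0;  out ∅∪∅=∅
  n3('b'): parent n0 fail=0; on 'b' 0 → fail=0;  out ∅∪∅=∅
  n2('ac'): parent n1 fail=0; on 'c' 0 → fail=0;  out {0}∪∅={0}
  n4('bb'): parent n3 fail=0; on 'b' 0 → fail=3;  out ∅∪∅=∅
  n5('bbc'): parent n4 fail=3; on 'c' 3→0 → fail=0;  out {1}∪∅={1}

Scan:
[0] read 'a'  n0⇒n1
[1] read 'c'  n1⇒n2  emit P0@[0:1]
[2] read 'c'  n2⇒n0 (fail-walked)
[3] read 'b'  n0⇒n3
[4] read 'b'  n3⇒n4
[5] read 'c'  n4⇒n5  emit P1@[3:5]
[6] read 'b'  n5⇒n3 (fail-walked)
[7] read 'b'  n3⇒n4
[8] read 'b'  n4⇒n4 (fail-walked)
[9] read 'c'  n4⇒n5  emit P1@[7:9]
[10] read 'a'  n5⇒n1 (fail-walked)
[11] read 'a'  n1⇒n1 (fail-walked)
[12] read 'a'  n1⇒n1 (fail-walked)
[13] read 'c'  n1⇒n2  emit P0@[12:13]
[14] read 'b'  n2⇒n3 (fail-walked)
[15] read 'a'  n3⇒n1 (fail-walked)
[16] read 'c'  n1⇒n2  emit P0@[15:16]
[17] read 'c'  n2⇒n0 (fail-walked)
[18] read 'a'  n0⇒n1
[19] read 'c'  n1⇒n2  emit P0@[18:19]
[20] read 'a'  n2⇒n1 (fail-walked)
[21] read 'a'  n1⇒n1 (fail-walked)
[22] read 'c'  n1⇒n2  emit P0@[21:22]
[23] read 'a'  n2⇒n1 (fail-walked)
[24] read 'c'  n1⇒n2  emit P0@[23:24]
[25] read 'c'  n2⇒n0 (fail-walked)
[26] read 'c'  n0⇒n0
[27] read 'b'  n0⇒n3
[28] read 'b'  n3⇒n4
[29] read 'c'  n4⇒n5  emit P1@[27:29]
[30] read 'b'  n5⇒n3 (fail-walked)
[31] read 'c'  n3⇒n0 (fail-walked)
[32] read 'a'  n0⇒n1
[33] read 'c'  n1⇒n2  emit P0@[32:33]
[34] read 'b'  n2⇒n3 (fail-walked)
[35] read 'a'  n3⇒n1 (fail-walked)
[36] read 'a'  n1⇒n1 (fail-walked)
[37] read 'a'  n1⇒n1 (fail-walked)
[38] read 'c'  n1⇒n2  emit P0@[37:38]
[39] read 'b'  n2⇒n3 (fail-walked)
[40] read 'b'  n3⇒n4
[41] read 'b'  n4⇒n4 (fail-walked)
[42] read 'c'  n4⇒n5  emit P1@[40:42]
[43] read 'b'  n5⇒n3 (fail-walked)
[44] read 'b'  n3⇒n4
[45] read 'b'  n4⇒n4 (fail-walked)
[46] read 'c'  n4⇒n5  emit P1@[44:46]
[47] read 'a'  n5⇒n1 (fail-walked)
[48] read 'a'  n1⇒n1 (fail-walked)
[49] read 'c'  n1⇒n2  emit P0@[48:49]
[50] read 'a'  n2⇒n1 (fail-walked)
[51] read 'c'  n1⇒n2  emit P0@[50:51]
[52] read 'b'  n2⇒n3 (fail-walked)
[53] read 'b'  n3⇒n4
[54] read 'c'  n4⇒n5  emit P1@[52:54]
[55] read 'b'  n5⇒n3 (fail-walked)
[56] read 'a'  n3⇒n1 (fail-walked)
[57] read 'c'  n1⇒n2  emit P0@[56:57]
[58] read 'b'  n2⇒n3 (fail-walked)
[59] read 'b'  n3⇒n4
[60] read 'c'  n4⇒n5  emit P1@[58:60]
[61] read 'c'  n5⇒n0 (fail-walked)
[62] read 'c'  n0⇒n0
[63] read 'c'  n0⇒n0
[64] read 'b'  n0⇒n3

Result: [[1,0],[5,1],[9,1],[13,0],[16,0],[19,0],[22,0],[24,0],[29,1],[33,0],[38,0],[42,1],[46,1],[49,0],[51,0],[54,1],[57,0],[60,1]]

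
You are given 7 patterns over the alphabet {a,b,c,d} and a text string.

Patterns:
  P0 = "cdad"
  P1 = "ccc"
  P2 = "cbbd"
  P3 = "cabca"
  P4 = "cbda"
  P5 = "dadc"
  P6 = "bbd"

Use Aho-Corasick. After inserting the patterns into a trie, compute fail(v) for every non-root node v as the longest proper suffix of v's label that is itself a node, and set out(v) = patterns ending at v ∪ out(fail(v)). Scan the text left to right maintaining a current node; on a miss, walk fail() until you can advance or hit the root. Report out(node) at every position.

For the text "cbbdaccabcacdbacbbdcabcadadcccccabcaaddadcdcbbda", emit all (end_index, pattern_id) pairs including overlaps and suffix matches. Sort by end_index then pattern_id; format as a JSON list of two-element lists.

Construct AC machine:
Trie nodes:
  n0 'ε': b→20 c→1 d→16
  n1 'c': a→10 b→7 c→5 d→2
  n2 'cd': a→3
  n3 'cda': d→4
  n4 'cdad': ·  [P0 ends]
  n5 'cc': c→6
  n6 'ccc': ·  [P1 ends]
  n7 'cb': b→8 d→14
  n8 'cbb': d→9
  n9 'cbbd': ·  [P2 ends]
  n10 'ca': b→11
  n11 'cab': c→12
  n12 'cabc': a→13
  n13 'cabca': ·  [P3 ends]
  n14 'cbd': a→15
  n15 'cbda': ·  [P4 ends]
  n16 'd': a→17
  n17 'da': d→18
  n18 'dad': c→19
  n19 'dadc': ·  [P5 ends]
  n20 'b': b→21
  n21 'bb': d→22
  n22 'bbd': ·  [P6 ends]

Failure links (BFS by depth):
  fail(1) 'c': from fail(0)=0 chase 'c': 0 ⇒ 0;  out=∅∪out(0)=∅
  fail(16) 'd': from fail(0)=0 chase 'd': 0 ⇒ 0;  out=∅∪out(0)=∅
  fail(20) 'b': from fail(0)=0 chase 'b': 0 ⇒ 0;  out=∅∪out(0)=∅
  fail(2) 'cd': from fail(1)=0 chase 'd': 0 ⇒ 16;  out=∅∪out(16)=∅
  fail(5) 'cc': from fail(1)=0 chase 'c': 0 ⇒ 1;  out=∅∪out(1)=∅
  fail(7) 'cb': from fail(1)=0 chase 'b': 0 ⇒ 20;  out=∅∪out(20)=∅
  fail(10) 'ca': from fail(1)=0 chase 'a': 0 ⇒ 0;  out=∅∪out(0)=∅
  fail(17) 'da': from fail(16)=0 chase 'a': 0 ⇒ 0;  out=∅∪out(0)=∅
  fail(21) 'bb': from fail(20)=0 chase 'b': 0 ⇒ 20;  out=∅∪out(20)=∅
  fail(3) 'cda': from fail(2)=16 chase 'a': 16 ⇒ 17;  out=∅∪out(17)=∅
  fail(6) 'ccc': from fail(5)=1 chase 'c': 1 ⇒ 5;  out={1}∪out(5)={1}
  fail(8) 'cbb': from fail(7)=20 chase 'b': 20 ⇒ 21;  out=∅∪out(21)=∅
  fail(11) 'cab': from fail(10)=0 chase 'b': 0 ⇒ 20;  out=∅∪out(20)=∅
  fail(14) 'cbd': from fail(7)=20 chase 'd': 20→0 ⇒ 16;  out=∅∪out(16)=∅
  fail(18) 'dad': from fail(17)=0 chase 'd': 0 ⇒ 16;  out=∅∪out(16)=∅
  fail(22) 'bbd': from fail(21)=20 chase 'd': 20→0 ⇒ 16;  out={6}∪out(16)={6}
  fail(4) 'cdad': from fail(3)=17 chase 'd': 17 ⇒ 18;  out={0}∪out(18)={0}
  fail(9) 'cbbd': from fail(8)=21 chase 'd': 21 ⇒ 22;  out={2}∪out(22)={2,6}
  fail(12) 'cabc': from fail(11)=20 chase 'c': 20→0 ⇒ 1;  out=∅∪out(1)=∅
  fail(15) 'cbda': from fail(14)=16 chase 'a': 16 ⇒ 17;  out={4}∪out(17)={4}
  fail(19) 'dadc': from fail(18)=16 chase 'c': 16→0 ⇒ 1;  out={5}∪out(1)={5}
  fail(13) 'cabca': from fail(12)=1 chase 'a': 1 ⇒ 10;  out={3}∪out(10)={3}

Text stream:
i=0 'c': node 0→1
i=1 'b': node 1→7
i=2 'b': node 7→8
i=3 'd': node 8→9  emit P2@[0:3],P6@[1:3]
i=4 'a': node 9→17 (via fail)
i=5 'c': node 17→1 (via fail)
i=6 'c': node 1→5
i=7 'a': node 5→10 (via fail)
i=8 'b': node 10→11
i=9 'c': node 11→12
i=10 'a': node 12→13  emit P3@[6:10]
i=11 'c': node 13→1 (via fail)
i=12 'd': node 1→2
i=13 'b': node 2→20 (via fail)
i=14 'a': node 20→0 (via fail)
i=15 'c': node 0→1
i=16 'b': node 1→7
i=17 'b': node 7→8
i=18 'd': node 8→9  emit P2@[15:18],P6@[16:18]
i=19 'c': node 9→1 (via fail)
i=20 'a': node 1→10
i=21 'b': node 10→11
i=22 'c': node 11→12
i=23 'a': node 12→13  emit P3@[19:23]
i=24 'd': node 13→16 (via fail)
i=25 'a': node 16→17
i=26 'd': node 17→18
i=27 'c': node 18→19  emit P5@[24:27]
i=28 'c': node 19→5 (via fail)
i=29 'c': node 5→6  emit P1@[27:29]
i=30 'c': node 6→6 (via fail)  emit P1@[28:30]
i=31 'c': node 6→6 (via fail)  emit P1@[29:31]
i=32 'a': node 6→10 (via fail)
i=33 'b': node 10→11
i=34 'c': node 11→12
i=35 'a': node 12→13  emit P3@[31:35]
i=36 'a': node 13→0 (via fail)
i=37 'd': node 0→16
i=38 'd': node 16→16 (via fail)
i=39 'a': node 16→17
i=40 'd': node 17→18
i=41 'c': node 18→19  emit P5@[38:41]
i=42 'd': node 19→2 (via fail)
i=43 'c': node 2→1 (via fail)
i=44 'b': node 1→7
i=45 'b': node 7→8
i=46 'd': node 8→9  emit P2@[43:46],P6@[44:46]
i=47 'a': node 9→17 (via fail)

Result: [[3,2],[3,6],[10,3],[18,2],[18,6],[23,3],[27,5],[29,1],[30,1],[31,1],[35,3],[41,5],[46,2],[46,6]]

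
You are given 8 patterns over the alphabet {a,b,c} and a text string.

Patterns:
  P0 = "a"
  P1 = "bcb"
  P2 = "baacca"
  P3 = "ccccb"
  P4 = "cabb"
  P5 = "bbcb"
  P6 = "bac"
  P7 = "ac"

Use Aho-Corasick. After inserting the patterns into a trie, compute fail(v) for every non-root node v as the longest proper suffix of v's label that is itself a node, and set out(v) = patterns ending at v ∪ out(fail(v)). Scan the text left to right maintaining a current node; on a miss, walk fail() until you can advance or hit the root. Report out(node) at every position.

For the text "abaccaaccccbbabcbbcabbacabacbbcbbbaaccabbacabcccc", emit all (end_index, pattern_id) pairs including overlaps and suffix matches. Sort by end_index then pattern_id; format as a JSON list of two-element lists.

Construct AC machine:
Trie (insert patterns):
  n0 'ε': a→1 b→2 c→10
  n1 'a': c→22  [P0 ends]
  n2 'b': a→5 b→18 c→3
  n3 'bc': b→4
  n4 'bcb': ·  [P1 ends]
  n5 'ba': a→6 c→21
  n6 'baa': c→7
  n7 'baac': c→8
  n8 'baacc': a→9
  n9 'baacca': ·  [P2 ends]
  n10 'c': a→15 c→11
  n11 'cc': c→12
  n12 'ccc': c→13
  n13 'cccc': b→14
  n14 'ccccb': ·  [P3 ends]
  n15 'ca': b→16
  n16 'cab': b→17
  n17 'cabb': ·  [P4 ends]
  n18 'bb': c→19
  n19 'bbc': b→20
  n20 'bbcb': ·  [P5 ends]
  n21 'bac': ·  [P6 ends]
  n22 'ac': ·  [P7 ends]

Failure links (BFS by depth):
  n1('a'): parent n0 fail=0; on 'a' 0 → fail=0;  out {0}∪∅={0}
  n2('b'): parent n0 fail=0; on 'b' 0 → fail=0;  out ∅∪∅=∅
  n10('c'): parent n0 fail=0; on 'c' 0 → fail=0;  out ∅∪∅=∅
  n3('bc'): parent n2 fail=0; on 'c' 0 → fail=10;  out ∅∪∅=∅
  n5('ba'): parent n2 fail=0; on 'a' 0 → fail=1;  out ∅∪{0}={0}
  n11('cc'): parent n10 fail=0; on 'c' 0 → fail=10;  out ∅∪∅=∅
  n15('ca'): parent n10 fail=0; on 'a' 0 → fail=1;  out ∅∪{0}={0}
  n18('bb'): parent n2 fail=0; on 'b' 0 → fail=2;  out ∅∪∅=∅
  n22('ac'): parent n1 fail=0; on 'c' 0 → fail=10;  out {7}∪∅={7}
  n4('bcb'): parent n3 fail=10; on 'b' 10→0 → fail=2;  out {1}∪∅={1}
  n6('baa'): parent n5 fail=1; on 'a' 1→0 → fail=1;  out ∅∪{0}={0}
  n12('ccc'): parent n11 fail=10; on 'c' 10 → fail=11;  out ∅∪∅=∅
  n16('cab'): parent n15 fail=1; on 'b' 1→0 → fail=2;  out ∅∪∅=∅
  n19('bbc'): parent n18 fail=2; on 'c' 2 → fail=3;  out ∅∪∅=∅
  n21('bac'): parent n5 fail=1; on 'c' 1 → fail=22;  out {6}∪{7}={6,7}
  n7('baac'): parent n6 fail=1; on 'c' 1 → fail=22;  out ∅∪{7}={7}
  n13('cccc'): parent n12 fail=11; on 'c' 11 → fail=12;  out ∅∪∅=∅
  n17('cabb'): parent n16 fail=2; on 'b' 2 → fail=18;  out {4}∪∅={4}
  n20('bbcb'): parent n19 fail=3; on 'b' 3 → fail=4;  out {5}∪{1}={1,5}
  n8('baacc'): parent n7 fail=22; on 'c' 22→10 → fail=11;  out ∅∪∅=∅
  n14('ccccb'): parent n13 fail=12; on 'b' 12→11→10→0 → fail=2;  out {3}∪∅={3}
  n9('baacca'): parent n8 fail=11; on 'a' 11→10 → fail=15;  out {2}∪{0}={0,2}

Text stream:
i=0 'a': node 0→1  emit P0@[0:0]
i=1 'b': node 1→2 (via fail)
i=2 'a': node 2→5  emit P0@[2:2]
i=3 'c': node 5→21  emit P6@[1:3],P7@[2:3]
i=4 'c': node 21→11 (via fail)
i=5 'a': node 11→15 (via fail)  emit P0@[5:5]
i=6 'a': node 15→1 (via fail)  emit P0@[6:6]
i=7 'c': node 1→22  emit P7@[6:7]
i=8 'c': node 22→11 (via fail)
i=9 'c': node 11→12
i=10 'c': node 12→13
i=11 'b': node 13→14  emit P3@[7:11]
i=12 'b': node 14→18 (via fail)
i=13 'a': node 18→5 (via fail)  emit P0@[13:13]
i=14 'b': node 5→2 (via fail)
i=15 'c': node 2→3
i=16 'b': node 3→4  emit P1@[14:16]
i=17 'b': node 4→18 (via fail)
i=18 'c': node 18→19
i=19 'a': node 19→15 (via fail)  emit P0@[19:19]
i=20 'b': node 15→16
i=21 'b': node 16→17  emit P4@[18:21]
i=22 'a': node 17→5 (via fail)  emit P0@[22:22]
i=23 'c': node 5→21  emit P6@[21:23],P7@[22:23]
i=24 'a': node 21→15 (via fail)  emit P0@[24:24]
i=25 'b': node 15→16
i=26 'a': node 16→5 (via fail)  emit P0@[26:26]
i=27 'c': node 5→21  emit P6@[25:27],P7@[26:27]
i=28 'b': node 21→2 (via fail)
i=29 'b': node 2→18
i=30 'c': node 18→19
i=31 'b': node 19→20  emit P1@[29:31],P5@[28:31]
i=32 'b': node 20→18 (via fail)
i=33 'b': node 18→18 (via fail)
i=34 'a': node 18→5 (via fail)  emit P0@[34:34]
i=35 'a': node 5→6  emit P0@[35:35]
i=36 'c': node 6→7  emit P7@[35:36]
i=37 'c': node 7→8
i=38 'a': node 8→9  emit P0@[38:38],P2@[33:38]
i=39 'b': node 9→16 (via fail)
i=40 'b': node 16→17  emit P4@[37:40]
i=41 'a': node 17→5 (via fail)  emit P0@[41:41]
i=42 'c': node 5→21  emit P6@[40:42],P7@[41:42]
i=43 'a': node 21→15 (via fail)  emit P0@[43:43]
i=44 'b': node 15→16
i=45 'c': node 16→3 (via fail)
i=46 'c': node 3→11 (via fail)
i=47 'c': node 11→12
i=48 'c': node 12→13

Matches: [[0,0],[2,0],[3,6],[3,7],[5,0],[6,0],[7,7],[11,3],[13,0],[16,1],[19,0],[21,4],[22,0],[23,6],[23,7],[24,0],[26,0],[27,6],[27,7],[31,1],[31,5],[34,0],[35,0],[36,7],[38,0],[38,2],[40,4],[41,0],[42,6],[42,7],[43,0]]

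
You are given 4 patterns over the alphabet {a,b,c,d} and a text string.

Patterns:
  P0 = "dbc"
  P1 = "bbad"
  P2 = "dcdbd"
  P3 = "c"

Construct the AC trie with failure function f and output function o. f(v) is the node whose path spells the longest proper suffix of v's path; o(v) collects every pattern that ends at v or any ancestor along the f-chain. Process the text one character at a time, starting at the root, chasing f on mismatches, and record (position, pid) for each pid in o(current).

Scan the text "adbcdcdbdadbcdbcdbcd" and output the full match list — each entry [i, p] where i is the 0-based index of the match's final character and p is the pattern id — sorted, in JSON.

Construct AC machine:
Trie (insert patterns):
  0='ε' goto b→4 c→12 d→1
  1='d' goto b→2 c→8
  2='db' goto c→3
  3='dbc' goto ·  [P0 ends]
  4='b' goto b→5
  5='bb' goto a→6
  6='bba' goto d→7
  7='bbad' goto ·  [P1 ends]
  8='dc' goto d→9
  9='dcd' goto b→10
  10='dcdb' goto d→11
  11='dcdbd' goto ·  [P2 ends]
  12='c' goto ·  [P3 ends]

BFS fail/out derivation:
  n1('d'): parent n0 fail=0; on 'd' 0 → fail=0;  out ∅∪∅=∅
  n4('b'): parent n0 fail=0; on 'b' 0 → fail=0;  out ∅∪∅=∅
  n12('c'): parent n0 fail=0; on 'c' 0 → fail=0;  out {3}∪∅={3}
  n2('db'): parent n1 fail=0; on 'b' 0 → fail=4;  out ∅∪∅=∅
  n5('bb'): parent n4 fail=0; on 'b' 0 → fail=4;  out ∅∪∅=∅
  n8('dc'): parent n1 fail=0; on 'c' 0 → fail=12;  out ∅∪{3}={3}
  n3('dbc'): parent n2 fail=4; on 'c' 4→0 → fail=12;  out {0}∪{3}={0,3}
  n6('bba'): parent n5 fail=4; on 'a' 4→0 → fail=0;  out ∅∪∅=∅
  n9('dcd'): parent n8 fail=12; on 'd' 12→0 → fail=1;  out ∅∪∅=∅
  n7('bbad'): parent n6 fail=0; on 'd' 0 → fail=1;  out {1}∪∅={1}
  n10('dcdb'): parent n9 fail=1; on 'b' 1 → fail=2;  out ∅∪∅=∅
  n11('dcdbd'): parent n10 fail=2; on 'd' 2→4→0 → fail=1;  out {2}∪∅={2}

Scan:
pos 0 'a': at 0
pos 1 'd': at 1
pos 2 'b': at 2
pos 3 'c': at 3  → match P0@[1:3],P3@[3:3]
pos 4 'd': at 1 (via fail)
pos 5 'c': at 8  → match P3@[5:5]
pos 6 'd': at 9
pos 7 'b': at 10
pos 8 'd': at 11  → match P2@[4:8]
pos 9 'a': at 0 (via fail)
pos 10 'd': at 1
pos 11 'b': at 2
pos 12 'c': at 3  → match P0@[10:12],P3@[12:12]
pos 13 'd': at 1 (via fail)
pos 14 'b': at 2
pos 15 'c': at 3  → match P0@[13:15],P3@[15:15]
pos 16 'd': at 1 (via fail)
pos 17 'b': at 2
pos 18 'c': at 3  → match P0@[16:18],P3@[18:18]
pos 19 'd': at 1 (via fail)

Result: [[3,0],[3,3],[5,3],[8,2],[12,0],[12,3],[15,0],[15,3],[18,0],[18,3]]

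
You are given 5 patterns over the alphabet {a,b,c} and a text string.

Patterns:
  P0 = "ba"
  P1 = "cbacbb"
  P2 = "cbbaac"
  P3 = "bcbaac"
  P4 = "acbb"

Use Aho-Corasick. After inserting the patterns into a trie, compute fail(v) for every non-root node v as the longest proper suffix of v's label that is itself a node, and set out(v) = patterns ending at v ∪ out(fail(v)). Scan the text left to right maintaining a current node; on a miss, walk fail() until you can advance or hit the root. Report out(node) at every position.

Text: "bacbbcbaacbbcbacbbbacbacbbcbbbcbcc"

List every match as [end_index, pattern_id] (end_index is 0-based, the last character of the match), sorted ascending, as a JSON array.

Construct AC machine:
Trie nodes:
  n0 'ε': a→18 b→1 c→3
  n1 'b': a→2 c→13
  n2 'ba': ·  [P0 ends]
  n3 'c': b→4
  n4 'cb': a→5 b→9
  n5 'cba': c→6
  n6 'cbac': b→7
  n7 'cbacb': b→8
  n8 'cbacbb': ·  [P1 ends]
  n9 'cbb': a→10
  n10 'cbba': a→11
  n11 'cbbaa': c→12
  n12 'cbbaac': ·  [P2 ends]
  n13 'bc': b→14
  n14 'bcb': a→15
  n15 'bcba': a→16
  n16 'bcbaa': c→17
  n17 'bcbaac': ·  [P3 ends]
  n18 'a': c→19
  n19 'ac': b→20
  n20 'acb': b→21
  n21 'acbb': ·  [P4 ends]

BFS fail/out derivation:
  fail(1) 'b': from fail(0)=0 chase 'b': 0 ⇒ 0;  out=∅∪out(0)=∅
  fail(3) 'c': from fail(0)=0 chase 'c': 0 ⇒ 0;  out=∅∪out(0)=∅
  fail(18) 'a': from fail(0)=0 chase 'a': 0 ⇒ 0;  out=∅∪out(0)=∅
  fail(2) 'ba': from fail(1)=0 chase 'a': 0 ⇒ 18;  out={0}∪out(18)={0}
  fail(4) 'cb': from fail(3)=0 chase 'b': 0 ⇒ 1;  out=∅∪out(1)=∅
  fail(13) 'bc': from fail(1)=0 chase 'c': 0 ⇒ 3;  out=∅∪out(3)=∅
  fail(19) 'ac': from fail(18)=0 chase 'c': 0 ⇒ 3;  out=∅∪out(3)=∅
  fail(5) 'cba': from fail(4)=1 chase 'a': 1 ⇒ 2;  out=∅∪out(2)={0}
  fail(9) 'cbb': from fail(4)=1 chase 'b': 1→0 ⇒ 1;  out=∅∪out(1)=∅
  fail(14) 'bcb': from fail(13)=3 chase 'b': 3 ⇒ 4;  out=∅∪out(4)=∅
  fail(20) 'acb': from fail(19)=3 chase 'b': 3 ⇒ 4;  out=∅∪out(4)=∅
  fail(6) 'cbac': from fail(5)=2 chase 'c': 2→18 ⇒ 19;  out=∅∪out(19)=∅
  fail(10) 'cbba': from fail(9)=1 chase 'a': 1 ⇒ 2;  out=∅∪out(2)={0}
  fail(15) 'bcba': from fail(14)=4 chase 'a': 4 ⇒ 5;  out=∅∪out(5)={0}
  fail(21) 'acbb': from fail(20)=4 chase 'b': 4 ⇒ 9;  out={4}∪out(9)={4}
  fail(7) 'cbacb': from fail(6)=19 chase 'b': 19 ⇒ 20;  out=∅∪out(20)=∅
  fail(11) 'cbbaa': from fail(10)=2 chase 'a': 2→18→0 ⇒ 18;  out=∅∪out(18)=∅
  fail(16) 'bcbaa': from fail(15)=5 chase 'a': 5→2→18→0 ⇒ 18;  out=∅∪out(18)=∅
  fail(8) 'cbacbb': from fail(7)=20 chase 'b': 20 ⇒ 21;  out={1}∪out(21)={1,4}
  fail(12) 'cbbaac': from fail(11)=18 chase 'c': 18 ⇒ 19;  out={2}∪out(19)={2}
  fail(17) 'bcbaac': from fail(16)=18 chase 'c': 18 ⇒ 19;  out={3}∪out(19)={3}

Scan:
[0] read 'b'  n0⇒n1
[1] read 'a'  n1⇒n2  emit P0@[0:1]
[2] read 'c'  n2⇒n19 (fail-walked)
[3] read 'b'  n19⇒n20
[4] read 'b'  n20⇒n21  emit P4@[1:4]
[5] read 'c'  n21⇒n13 (fail-walked)
[6] read 'b'  n13⇒n14
[7] read 'a'  n14⇒n15  emit P0@[6:7]
[8] read 'a'  n15⇒n16
[9] read 'c'  n16⇒n17  emit P3@[4:9]
[10] read 'b'  n17⇒n20 (fail-walked)
[11] read 'b'  n20⇒n21  emit P4@[8:11]
[12] read 'c'  n21⇒n13 (fail-walked)
[13] read 'b'  n13⇒n14
[14] read 'a'  n14⇒n15  emit P0@[13:14]
[15] read 'c'  n15⇒n6 (fail-walked)
[16] read 'b'  n6⇒n7
[17] read 'b'  n7⇒n8  emit P1@[12:17],P4@[14:17]
[18] read 'b'  n8⇒n1 (fail-walked)
[19] read 'a'  n1⇒n2  emit P0@[18:19]
[20] read 'c'  n2⇒n19 (fail-walked)
[21] read 'b'  n19⇒n20
[22] read 'a'  n20⇒n5 (fail-walked)  emit P0@[21:22]
[23] read 'c'  n5⇒n6
[24] read 'b'  n6⇒n7
[25] read 'b'  n7⇒n8  emit P1@[20:25],P4@[22:25]
[26] read 'c'  n8⇒n13 (fail-walked)
[27] read 'b'  n13⇒n14
[28] read 'b'  n14⇒n9 (fail-walked)
[29] read 'b'  n9⇒n1 (fail-walked)
[30] read 'c'  n1⇒n13
[31] read 'b'  n13⇒n14
[32] read 'c'  n14⇒n13 (fail-walked)
[33] read 'c'  n13⇒n3 (fail-walked)

All matches (sorted): [[1,0],[4,4],[7,0],[9,3],[11,4],[14,0],[17,1],[17,4],[19,0],[22,0],[25,1],[25,4]]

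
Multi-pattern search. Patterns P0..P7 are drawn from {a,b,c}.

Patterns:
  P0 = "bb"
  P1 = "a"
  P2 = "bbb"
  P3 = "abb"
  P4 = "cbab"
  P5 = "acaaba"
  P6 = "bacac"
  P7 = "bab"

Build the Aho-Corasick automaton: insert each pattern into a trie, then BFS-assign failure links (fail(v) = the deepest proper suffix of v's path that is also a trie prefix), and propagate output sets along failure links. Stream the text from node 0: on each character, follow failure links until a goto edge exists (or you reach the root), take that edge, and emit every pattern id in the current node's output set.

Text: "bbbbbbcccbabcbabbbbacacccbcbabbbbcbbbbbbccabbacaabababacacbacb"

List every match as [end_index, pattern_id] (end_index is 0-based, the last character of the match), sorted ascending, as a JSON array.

Construct AC machine:
Trie (insert patterns):
  n0 'ε': a→3 b→1 c→7
  n1 'b': a→16 b→2
  n2 'bb': b→4  [P0 ends]
  n3 'a': b→5 c→11  [P1 ends]
  n4 'bbb': ·  [P2 ends]
  n5 'ab': b→6
  n6 'abb': ·  [P3 ends]
  n7 'c': b→8
  n8 'cb': a→9
  n9 'cba': b→10
  n10 'cbab': ·  [P4 ends]
  n11 'ac': a→12
  n12 'aca': a→13
  n13 'acaa': b→14
  n14 'acaab': a→15
  n15 'acaaba': ·  [P5 ends]
  n16 'ba': b→20 c→17
  n17 'bac': a→18
  n18 'baca': c→19
  n19 'bacac': ·  [P6 ends]
  n20 'bab': ·  [P7 ends]

Failure links (BFS by depth):
  fail(1) 'b': from fail(0)=0 chase 'b': 0 ⇒ 0;  out=∅∪out(0)=∅
  fail(3) 'a': from fail(0)=0 chase 'a': 0 ⇒ 0;  out={1}∪out(0)={1}
  fail(7) 'c': from fail(0)=0 chase 'c': 0 ⇒ 0;  out=∅∪out(0)=∅
  fail(2) 'bb': from fail(1)=0 chase 'b': 0 ⇒ 1;  out={0}∪out(1)={0}
  fail(5) 'ab': from fail(3)=0 chase 'b': 0 ⇒ 1;  out=∅∪out(1)=∅
  fail(8) 'cb': from fail(7)=0 chase 'b': 0 ⇒ 1;  out=∅∪out(1)=∅
  fail(11) 'ac': from fail(3)=0 chase 'c': 0 ⇒ 7;  out=∅∪out(7)=∅
  fail(16) 'ba': from fail(1)=0 chase 'a': 0 ⇒ 3;  out=∅∪out(3)={1}
  fail(4) 'bbb': from fail(2)=1 chase 'b': 1 ⇒ 2;  out={2}∪out(2)={0,2}
  fail(6) 'abb': from fail(5)=1 chase 'b': 1 ⇒ 2;  out={3}∪out(2)={0,3}
  fail(9) 'cba': from fail(8)=1 chase 'a': 1 ⇒ 16;  out=∅∪out(16)={1}
  fail(12) 'aca': from fail(11)=7 chase 'a': 7→0 ⇒ 3;  out=∅∪out(3)={1}
  fail(17) 'bac': from fail(16)=3 chase 'c': 3 ⇒ 11;  out=∅∪out(11)=∅
  fail(20) 'bab': from fail(16)=3 chase 'b': 3 ⇒ 5;  out={7}∪out(5)={7}
  fail(10) 'cbab': from fail(9)=16 chase 'b': 16 ⇒ 20;  out={4}∪out(20)={4,7}
  fail(13) 'acaa': from fail(12)=3 chase 'a': 3→0 ⇒ 3;  out=∅∪out(3)={1}
  fail(18) 'baca': from fail(17)=11 chase 'a': 11 ⇒ 12;  out=∅∪out(12)={1}
  fail(14) 'acaab': from fail(13)=3 chase 'b': 3 ⇒ 5;  out=∅∪out(5)=∅
  fail(19) 'bacac': from fail(18)=12 chase 'c': 12→3 ⇒ 11;  out={6}∪out(11)={6}
  fail(15) 'acaaba': from fail(14)=5 chase 'a': 5→1 ⇒ 16;  out={5}∪out(16)={1,5}

Run:
pos 0 'b': at 1
pos 1 'b': at 2  → match P0@[0:1]
pos 2 'b': at 4  → match P0@[1:2],P2@[0:2]
pos 3 'b': at 4 (fail-walked)  → match P0@[2:3],P2@[1:3]
pos 4 'b': at 4 (fail-walked)  → match P0@[3:4],P2@[2:4]
pos 5 'b': at 4 (fail-walked)  → match P0@[4:5],P2@[3:5]
pos 6 'c': at 7 (fail-walked)
pos 7 'c': at 7 (fail-walked)
pos 8 'c': at 7 (fail-walked)
pos 9 'b': at 8
pos 10 'a': at 9  → match P1@[10:10]
pos 11 'b': at 10  → match P4@[8:11],P7@[9:11]
pos 12 'c': at 7 (fail-walked)
pos 13 'b': at 8
pos 14 'a': at 9  → match P1@[14:14]
pos 15 'b': at 10  → match P4@[12:15],P7@[13:15]
pos 16 'b': at 6 (fail-walked)  → match P0@[15:16],P3@[14:16]
pos 17 'b': at 4 (fail-walked)  → match P0@[16:17],P2@[15:17]
pos 18 'b': at 4 (fail-walked)  → match P0@[17:18],P2@[16:18]
pos 19 'a': at 16 (fail-walked)  → match P1@[19:19]
pos 20 'c': at 17
pos 21 'a': at 18  → match P1@[21:21]
pos 22 'c': at 19  → match P6@[18:22]
pos 23 'c': at 7 (fail-walked)
pos 24 'c': at 7 (fail-walked)
pos 25 'b': at 8
pos 26 'c': at 7 (fail-walked)
pos 27 'b': at 8
pos 28 'a': at 9  → match P1@[28:28]
pos 29 'b': at 10  → match P4@[26:29],P7@[27:29]
pos 30 'b': at 6 (fail-walked)  → match P0@[29:30],P3@[28:30]
pos 31 'b': at 4 (fail-walked)  → match P0@[30:31],P2@[29:31]
pos 32 'b': at 4 (fail-walked)  → match P0@[31:32],P2@[30:32]
pos 33 'c': at 7 (fail-walked)
pos 34 'b': at 8
pos 35 'b': at 2 (fail-walked)  → match P0@[34:35]
pos 36 'b': at 4  → match P0@[35:36],P2@[34:36]
pos 37 'b': at 4 (fail-walked)  → match P0@[36:37],P2@[35:37]
pos 38 'b': at 4 (fail-walked)  → match P0@[37:38],P2@[36:38]
pos 39 'b': at 4 (fail-walked)  → match P0@[38:39],P2@[37:39]
pos 40 'c': at 7 (fail-walked)
pos 41 'c': at 7 (fail-walked)
pos 42 'a': at 3 (fail-walked)  → match P1@[42:42]
pos 43 'b': at 5
pos 44 'b': at 6  → match P0@[43:44],P3@[42:44]
pos 45 'a': at 16 (fail-walked)  → match P1@[45:45]
pos 46 'c': at 17
pos 47 'a': at 18  → match P1@[47:47]
pos 48 'a': at 13 (fail-walked)  → match P1@[48:48]
pos 49 'b': at 14
pos 50 'a': at 15  → match P1@[50:50],P5@[45:50]
pos 51 'b': at 20 (fail-walked)  → match P7@[49:51]
pos 52 'a': at 16 (fail-walked)  → match P1@[52:52]
pos 53 'b': at 20  → match P7@[51:53]
pos 54 'a': at 16 (fail-walked)  → match P1@[54:54]
pos 55 'c': at 17
pos 56 'a': at 18  → match P1@[56:56]
pos 57 'c': at 19  → match P6@[53:57]
pos 58 'b': at 8 (fail-walked)
pos 59 'a': at 9  → match P1@[59:59]
pos 60 'c': at 17 (fail-walked)
pos 61 'b': at 8 (fail-walked)

All matches (sorted): [[1,0],[2,0],[2,2],[3,0],[3,2],[4,0],[4,2],[5,0],[5,2],[10,1],[11,4],[11,7],[14,1],[15,4],[15,7],[16,0],[16,3],[17,0],[17,2],[18,0],[18,2],[19,1],[21,1],[22,6],[28,1],[29,4],[29,7],[30,0],[30,3],[31,0],[31,2],[32,0],[32,2],[35,0],[36,0],[36,2],[37,0],[37,2],[38,0],[38,2],[39,0],[39,2],[42,1],[44,0],[44,3],[45,1],[47,1],[48,1],[50,1],[50,5],[51,7],[52,1],[53,7],[54,1],[56,1],[57,6],[59,1]]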